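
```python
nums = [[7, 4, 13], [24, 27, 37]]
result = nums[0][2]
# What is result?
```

Trace:
`nums = [[7, 4, 13], [24, 27, 37]]` → nums = [[7, 4, 13], [24, 27, 37]]
`result = nums[0][2]` → result = 13
So result = 13

Answer: 13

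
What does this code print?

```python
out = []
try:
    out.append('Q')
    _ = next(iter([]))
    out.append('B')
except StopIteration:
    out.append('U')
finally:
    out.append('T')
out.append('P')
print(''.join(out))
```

Execution trace: 'Q' (try body) → 'U' (except StopIteration) → 'T' (finally) → 'P' (after the try/except). Output: QUTP

Answer: QUTP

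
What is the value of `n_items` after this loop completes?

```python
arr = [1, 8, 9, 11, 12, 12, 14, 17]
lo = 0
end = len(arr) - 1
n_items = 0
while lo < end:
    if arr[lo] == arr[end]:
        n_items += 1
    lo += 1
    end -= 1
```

Count matching pairs from ends
`n_items` takes the values: 0

Answer: 0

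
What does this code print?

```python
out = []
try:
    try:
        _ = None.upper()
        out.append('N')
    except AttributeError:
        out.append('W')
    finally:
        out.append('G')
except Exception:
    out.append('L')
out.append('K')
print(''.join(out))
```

Execution trace: 'W' (inner except AttributeError) → 'G' (inner finally) → 'K' (after the try/except). Output: WGK

Answer: WGK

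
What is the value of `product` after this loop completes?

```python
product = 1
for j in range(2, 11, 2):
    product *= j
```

Product of even numbers 2 to 10
`product` takes the values: 1 → 2 → 8 → 48 → 384 → 3840

Answer: 3840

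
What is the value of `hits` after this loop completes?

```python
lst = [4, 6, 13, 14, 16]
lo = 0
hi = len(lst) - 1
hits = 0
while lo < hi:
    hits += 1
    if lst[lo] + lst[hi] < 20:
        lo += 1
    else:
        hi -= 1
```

Steps to find pair summing to 20
`hits` takes the values: 0 → 1 → 2 → 3 → 4

Answer: 4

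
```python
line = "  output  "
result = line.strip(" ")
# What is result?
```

Trace:
`line = "  output  "` → line = '  output  '
`result = line.strip(" ")` → result = 'output'
So result = 'output'

Answer: 'output'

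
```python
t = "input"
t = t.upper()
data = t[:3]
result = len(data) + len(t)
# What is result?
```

Trace:
`t = "input"` → t = 'input'
`t = t.upper()` → t = 'INPUT'
`data = t[:3]` → data = 'INP'
`result = len(data) + len(t)` → result = 8
So result = 8

Answer: 8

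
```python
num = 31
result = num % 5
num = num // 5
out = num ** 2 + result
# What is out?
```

Trace:
`num = 31` → num = 31
`result = num % 5` → result = 1
`num = num // 5` → num = 6
`out = num ** 2 + result` → out = 37
So out = 37

Answer: 37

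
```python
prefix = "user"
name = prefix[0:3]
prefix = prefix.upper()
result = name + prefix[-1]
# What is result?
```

Trace:
`prefix = "user"` → prefix = 'user'
`name = prefix[0:3]` → name = 'use'
`prefix = prefix.upper()` → prefix = 'USER'
`result = name + prefix[-1]` → result = 'useR'
So result = 'useR'

Answer: 'useR'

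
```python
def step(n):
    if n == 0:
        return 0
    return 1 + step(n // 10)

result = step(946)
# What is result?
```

Count of digits of 946: 3

Answer: 3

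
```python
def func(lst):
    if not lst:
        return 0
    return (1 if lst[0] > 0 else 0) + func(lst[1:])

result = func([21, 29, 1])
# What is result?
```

Count of positive elements in [21, 29, 1] = 3

Answer: 3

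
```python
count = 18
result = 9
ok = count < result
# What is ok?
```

Trace:
`count = 18` → count = 18
`result = 9` → result = 9
`ok = count < result` → ok = False
So ok = False

Answer: False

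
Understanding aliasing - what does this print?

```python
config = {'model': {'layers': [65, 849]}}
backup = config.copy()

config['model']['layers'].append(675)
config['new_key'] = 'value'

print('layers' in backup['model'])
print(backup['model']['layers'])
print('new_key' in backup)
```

Key concept: shallow copy gotcha with nested dict.
Step by step:
`config = {'model': {'layers': [65, 849]}}` → config = {'model': {'layers': [65, 849]}}
`backup = config.copy()` → backup = {'model': {'layers': [65, 849]}}
`config['model']['layers'].append(675)` → config = {'model': {'layers': [65, 849, 675]}}; backup = {'model': {'layers': [65, 849, 675]}}
`config['new_key'] = 'value'` → config = {'model': {'layers': [65, 849, 675]}, 'new_key': 'value'}
`print('layers' in backup['model'])` → prints True
`print(backup['model']['layers'])` → prints [65, 849, 675]
`print('new_key' in backup)` → prints False

Answer:
True
[65, 849, 675]
False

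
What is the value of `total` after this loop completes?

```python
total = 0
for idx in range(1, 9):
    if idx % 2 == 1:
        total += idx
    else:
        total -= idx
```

Add odd, subtract even
`total` takes the values: 0 → 1 → -1 → 2 → -2 → 3 → -3 → 4 → -4

Answer: -4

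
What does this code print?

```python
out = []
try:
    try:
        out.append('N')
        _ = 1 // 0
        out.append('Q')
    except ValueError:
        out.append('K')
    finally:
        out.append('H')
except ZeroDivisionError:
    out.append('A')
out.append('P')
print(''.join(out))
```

Execution trace: 'N' (try body) → 'H' (finally) → 'A' (outer except ZeroDivisionError) → 'P' (after the try/except). Output: NHAP

Answer: NHAP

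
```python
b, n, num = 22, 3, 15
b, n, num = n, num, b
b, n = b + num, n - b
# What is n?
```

Trace:
`b, n, num = 22, 3, 15` → b = 22; n = 3; num = 15
`b, n, num = n, num, b` → b = 3; n = 15; num = 22
`b, n = b + num, n - b` → b = 25; n = 12
So n = 12

Answer: 12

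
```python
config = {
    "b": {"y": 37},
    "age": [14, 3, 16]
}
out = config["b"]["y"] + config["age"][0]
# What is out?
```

Trace:
`config = { ...` → config = {'b': {'y': 37}, 'age': [14, 3, 16]}
`out = config["b"]["y"] + config["age"][0]` → out = 51
So out = 51

Answer: 51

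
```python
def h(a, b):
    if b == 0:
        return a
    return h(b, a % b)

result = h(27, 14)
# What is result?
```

h(27, 14) -> h(14, 13) -> h(13, 1) -> h(1, 0) -> 1

Answer: 1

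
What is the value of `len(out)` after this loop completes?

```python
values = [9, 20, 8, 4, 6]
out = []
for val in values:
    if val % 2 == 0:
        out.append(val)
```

Count even numbers in [9, 20, 8, 4, 6]
`out` takes the values: [] → [20] → [20, 8] → [20, 8, 4] → [20, 8, 4, 6]
So `len(out)` = 4

Answer: 4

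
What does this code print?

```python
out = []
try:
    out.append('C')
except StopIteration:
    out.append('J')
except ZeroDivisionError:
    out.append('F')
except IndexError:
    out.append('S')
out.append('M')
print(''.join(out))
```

Execution trace: 'C' (try body, no exception) → 'M' (after the try/except). Output: CM

Answer: CM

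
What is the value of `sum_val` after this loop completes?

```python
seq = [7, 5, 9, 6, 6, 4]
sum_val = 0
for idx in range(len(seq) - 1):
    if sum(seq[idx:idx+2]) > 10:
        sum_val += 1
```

Count windows with sum > 10
`sum_val` takes the values: 0 → 1 → 2 → 3 → 4

Answer: 4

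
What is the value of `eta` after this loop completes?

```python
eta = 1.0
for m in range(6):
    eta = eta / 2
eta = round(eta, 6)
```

Halving LR 6 times: 1 / 2^6
`eta` takes the values: 1.0 → 0.5 → 0.25 → 0.125 → 0.0625 → 0.03125 → 0.015625

Answer: 0.015625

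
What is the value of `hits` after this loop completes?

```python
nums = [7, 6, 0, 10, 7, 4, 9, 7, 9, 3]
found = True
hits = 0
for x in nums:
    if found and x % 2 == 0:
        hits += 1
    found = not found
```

Count even values at even positions
`hits` takes the values: 0 → 1

Answer: 1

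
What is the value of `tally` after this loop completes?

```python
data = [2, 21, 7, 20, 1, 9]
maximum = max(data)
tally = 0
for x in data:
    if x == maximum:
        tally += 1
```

Count of max value 21 in [2, 21, 7, 20, 1, 9]
`tally` takes the values: 0 → 1

Answer: 1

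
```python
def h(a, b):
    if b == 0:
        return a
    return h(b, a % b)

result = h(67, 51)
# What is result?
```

h(67, 51) -> h(51, 16) -> h(16, 3) -> h(3, 1) -> h(1, 0) -> 1

Answer: 1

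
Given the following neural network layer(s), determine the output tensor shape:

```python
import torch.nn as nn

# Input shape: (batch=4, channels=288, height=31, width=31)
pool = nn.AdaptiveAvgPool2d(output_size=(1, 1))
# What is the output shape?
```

Input: (4, 288, 31, 31) -> Output: (4, 288, 1, 1)

Answer: (4, 288, 1, 1)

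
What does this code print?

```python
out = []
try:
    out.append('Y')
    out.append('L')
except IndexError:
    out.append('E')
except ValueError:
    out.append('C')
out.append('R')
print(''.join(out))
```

Execution trace: 'Y' (try body) → 'L' (try body, no exception) → 'R' (after the try/except). Output: YLR

Answer: YLR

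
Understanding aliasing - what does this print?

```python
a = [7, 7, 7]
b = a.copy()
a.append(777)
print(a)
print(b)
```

Key concept: list.copy() creates independent copy.
Step by step:
`a = [7, 7, 7]` → a = [7, 7, 7]
`b = a.copy()` → b = [7, 7, 7]
`a.append(777)` → a = [7, 7, 7, 777]
`print(a)` → prints [7, 7, 7, 777]
`print(b)` → prints [7, 7, 7]

Answer:
[7, 7, 7, 777]
[7, 7, 7]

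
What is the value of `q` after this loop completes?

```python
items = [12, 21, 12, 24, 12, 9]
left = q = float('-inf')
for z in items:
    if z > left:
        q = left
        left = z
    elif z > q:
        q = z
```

Second largest (with repeats) in [12, 21, 12, 24, 12, 9]
`q` takes the values: -inf → 12 → 21

Answer: 21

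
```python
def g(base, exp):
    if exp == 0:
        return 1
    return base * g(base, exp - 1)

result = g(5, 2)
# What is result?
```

g(5, 2) = 5 * 5 = 25

Answer: 25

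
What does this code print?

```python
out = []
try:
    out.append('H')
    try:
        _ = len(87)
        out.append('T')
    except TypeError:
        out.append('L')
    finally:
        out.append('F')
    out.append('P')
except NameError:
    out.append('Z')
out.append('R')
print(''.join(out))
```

Execution trace: 'H' (try body) → 'L' (inner except TypeError) → 'F' (inner finally) → 'P' (try body, no exception) → 'R' (after the try/except). Output: HLFPR

Answer: HLFPR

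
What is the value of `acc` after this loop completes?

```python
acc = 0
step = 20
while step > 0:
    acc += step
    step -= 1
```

Sum 20 down to 1
`acc` takes the values: 0 → 20 → 39 → 57 → 74 → 90 → 105 → 119 → 132 → 144 → 155 → 165 → 174 → 182 → 189 → 195 → 200 → 204 → 207 → 209 → 210

Answer: 210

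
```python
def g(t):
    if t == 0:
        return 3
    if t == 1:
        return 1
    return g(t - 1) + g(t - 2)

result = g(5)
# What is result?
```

Build up from base cases: g(0)=3, g(1)=1, g(2)=4, g(3)=5, g(4)=9, g(5)=14

Answer: 14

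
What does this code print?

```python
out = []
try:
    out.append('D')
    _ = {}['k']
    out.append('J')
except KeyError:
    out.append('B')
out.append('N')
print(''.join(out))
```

Execution trace: 'D' (try body) → 'B' (except KeyError) → 'N' (after the try/except). Output: DBN

Answer: DBN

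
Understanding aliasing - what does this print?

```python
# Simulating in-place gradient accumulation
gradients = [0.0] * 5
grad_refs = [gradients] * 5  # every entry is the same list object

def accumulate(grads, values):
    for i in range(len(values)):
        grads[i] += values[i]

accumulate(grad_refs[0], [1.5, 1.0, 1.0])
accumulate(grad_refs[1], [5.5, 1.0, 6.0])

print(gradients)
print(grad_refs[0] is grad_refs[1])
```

Key concept: gradient accumulation aliasing.
Step by step:
`gradients = [0.0] * 5` → gradients = [0.0, 0.0, 0.0, 0.0, 0.0]
`grad_refs = [gradients] * 5` → grad_refs = [[0.0, 0.0, 0.0, 0.0, 0.0], [0.0, 0.0, 0.0, 0.0, 0.0], [0.0, 0.0, 0.0, 0.0, 0.0], [0.0, 0.0, 0.0, 0.0, 0.0], [0.0, 0.0, 0.0, 0.0, 0.0]]
`accumulate(grad_refs[0], [1.5, 1.0, 1.0])` → gradients = [1.5, 1.0, 1.0, 0.0, 0.0]; grad_refs = [[1.5, 1.0, 1.0, 0.0, 0.0], [1.5, 1.0, 1.0, 0.0, 0.0], [1.5, 1.0, 1.0, 0.0, 0.0], [1.5, 1.0, 1.0, 0.0, 0.0], [1.5, 1.0, 1.0, 0.0, 0.0]]
`accumulate(grad_refs[1], [5.5, 1.0, 6.0])` → gradients = [7.0, 2.0, 7.0, 0.0, 0.0]; grad_refs = [[7.0, 2.0, 7.0, 0.0, 0.0], [7.0, 2.0, 7.0, 0.0, 0.0], [7.0, 2.0, 7.0, 0.0, 0.0], [7.0, 2.0, 7.0, 0.0, 0.0], [7.0, 2.0, 7.0, 0.0, 0.0]]
`print(gradients)` → prints [7.0, 2.0, 7.0, 0.0, 0.0]
`print(grad_refs[0] is grad_refs[1])` → prints True

Answer:
[7.0, 2.0, 7.0, 0.0, 0.0]
True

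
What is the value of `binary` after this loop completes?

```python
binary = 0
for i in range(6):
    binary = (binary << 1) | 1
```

Build 6 consecutive 1-bits: 0b111111
`binary` takes the values: 0 → 1 → 3 → 7 → 15 → 31 → 63

Answer: 63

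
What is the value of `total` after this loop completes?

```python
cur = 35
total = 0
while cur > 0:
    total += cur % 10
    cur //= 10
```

Sum digits of 35
`total` takes the values: 0 → 5 → 8

Answer: 8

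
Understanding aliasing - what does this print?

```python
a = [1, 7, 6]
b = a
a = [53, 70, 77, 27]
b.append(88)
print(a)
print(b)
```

Key concept: rebinding vs mutation: a is rebound to a new list, b still points at the original.
Step by step:
`a = [1, 7, 6]` → a = [1, 7, 6]
`b = a` → b = [1, 7, 6] (same object as a)
`a = [53, 70, 77, 27]` → a = [53, 70, 77, 27]
`b.append(88)` → b = [1, 7, 6, 88]
`print(a)` → prints [53, 70, 77, 27]
`print(b)` → prints [1, 7, 6, 88]

Answer:
[53, 70, 77, 27]
[1, 7, 6, 88]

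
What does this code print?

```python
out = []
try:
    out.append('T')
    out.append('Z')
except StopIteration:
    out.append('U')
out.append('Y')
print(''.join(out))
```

Execution trace: 'T' (try body) → 'Z' (try body, no exception) → 'Y' (after the try/except). Output: TZY

Answer: TZY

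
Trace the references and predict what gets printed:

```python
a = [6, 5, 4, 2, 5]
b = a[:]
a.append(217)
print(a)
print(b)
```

Key concept: slice [:] creates copy.
Step by step:
`a = [6, 5, 4, 2, 5]` → a = [6, 5, 4, 2, 5]
`b = a[:]` → b = [6, 5, 4, 2, 5]
`a.append(217)` → a = [6, 5, 4, 2, 5, 217]
`print(a)` → prints [6, 5, 4, 2, 5, 217]
`print(b)` → prints [6, 5, 4, 2, 5]

Answer:
[6, 5, 4, 2, 5, 217]
[6, 5, 4, 2, 5]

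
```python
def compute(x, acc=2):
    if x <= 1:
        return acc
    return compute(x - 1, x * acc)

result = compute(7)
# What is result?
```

Accumulator trace (n, acc): (7, 2) -> (6, 14) -> (5, 84) -> (4, 420) -> (3, 1680) -> (2, 5040) -> (1, 10080) -> return 10080

Answer: 10080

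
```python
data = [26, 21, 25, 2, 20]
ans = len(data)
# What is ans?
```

Trace:
`data = [26, 21, 25, 2, 20]` → data = [26, 21, 25, 2, 20]
`ans = len(data)` → ans = 5
So ans = 5

Answer: 5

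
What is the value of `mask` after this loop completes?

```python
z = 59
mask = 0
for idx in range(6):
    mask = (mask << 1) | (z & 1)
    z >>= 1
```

Reverse lowest 6 bits of 59
`mask` takes the values: 0 → 1 → 3 → 6 → 13 → 27 → 55

Answer: 55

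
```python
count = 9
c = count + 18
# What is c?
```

Trace:
`count = 9` → count = 9
`c = count + 18` → c = 27
So c = 27

Answer: 27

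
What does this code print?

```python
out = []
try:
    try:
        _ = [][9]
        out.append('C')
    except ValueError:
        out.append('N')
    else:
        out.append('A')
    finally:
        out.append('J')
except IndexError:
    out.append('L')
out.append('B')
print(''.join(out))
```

Execution trace: 'J' (finally) → 'L' (outer except IndexError) → 'B' (after the try/except). Output: JLB

Answer: JLB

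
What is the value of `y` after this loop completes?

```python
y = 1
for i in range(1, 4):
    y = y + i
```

Start at 1, add 1 through 3
`y` takes the values: 1 → 2 → 4 → 7

Answer: 7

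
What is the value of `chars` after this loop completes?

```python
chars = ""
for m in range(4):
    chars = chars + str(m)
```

Concatenate digits 0 to 3
`chars` takes the values: "" → "0" → "01" → "012" → "0123"

Answer: "0123"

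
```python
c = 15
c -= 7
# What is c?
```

Trace:
`c = 15` → c = 15
`c -= 7` → c = 8
So c = 8

Answer: 8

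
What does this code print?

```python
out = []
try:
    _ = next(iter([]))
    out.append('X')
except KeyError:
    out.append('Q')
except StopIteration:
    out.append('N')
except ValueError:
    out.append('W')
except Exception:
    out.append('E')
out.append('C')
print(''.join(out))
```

Execution trace: 'N' (except StopIteration) → 'C' (after the try/except). Output: NC

Answer: NC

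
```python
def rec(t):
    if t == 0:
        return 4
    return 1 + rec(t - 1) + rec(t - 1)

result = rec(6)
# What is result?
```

rec(t) = 1 + 2·rec(t-1), rec(0)=4. Closed form: (4+1)·2^6 - 1 = 319.

Answer: 319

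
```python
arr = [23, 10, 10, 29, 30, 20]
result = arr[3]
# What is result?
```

Trace:
`arr = [23, 10, 10, 29, 30, 20]` → arr = [23, 10, 10, 29, 30, 20]
`result = arr[3]` → result = 29
So result = 29

Answer: 29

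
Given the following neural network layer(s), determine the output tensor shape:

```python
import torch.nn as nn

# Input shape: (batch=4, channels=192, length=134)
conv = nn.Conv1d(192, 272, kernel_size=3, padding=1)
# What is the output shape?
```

Input: (4, 192, 134) -> Output: (4, 272, 134)

Answer: (4, 272, 134)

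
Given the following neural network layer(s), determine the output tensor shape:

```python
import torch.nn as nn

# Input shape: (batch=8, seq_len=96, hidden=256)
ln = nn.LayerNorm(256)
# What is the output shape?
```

Input: (8, 96, 256) -> Output: (8, 96, 256)

Answer: (8, 96, 256)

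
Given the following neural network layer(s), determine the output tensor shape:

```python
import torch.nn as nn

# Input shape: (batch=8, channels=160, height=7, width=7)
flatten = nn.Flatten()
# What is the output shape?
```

Input: (8, 160, 7, 7) -> Output: (8, 7840)

Answer: (8, 7840)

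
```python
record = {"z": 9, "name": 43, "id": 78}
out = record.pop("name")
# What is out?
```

Trace:
`record = {"z": 9, "name": 43, "id": 78}` → record = {'z': 9, 'name': 43, 'id': 78}
`out = record.pop("name")` → record = {'z': 9, 'id': 78}; out = 43
So out = 43

Answer: 43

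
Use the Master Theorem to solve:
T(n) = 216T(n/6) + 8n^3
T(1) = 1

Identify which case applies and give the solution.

a=216, b=6, f(n)=8n^3. log_6(216) = 3. Since c=3 = 3, Case 2 applies: T(n) = Θ(n^log_b(a) · log n) = O(n^3 log n).

Answer: O(n^3 log n) - Case 2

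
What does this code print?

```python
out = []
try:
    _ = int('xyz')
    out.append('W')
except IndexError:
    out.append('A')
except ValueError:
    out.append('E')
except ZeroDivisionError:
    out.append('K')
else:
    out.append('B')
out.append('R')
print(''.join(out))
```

Execution trace: 'E' (except ValueError) → 'R' (after the try/except). Output: ER

Answer: ER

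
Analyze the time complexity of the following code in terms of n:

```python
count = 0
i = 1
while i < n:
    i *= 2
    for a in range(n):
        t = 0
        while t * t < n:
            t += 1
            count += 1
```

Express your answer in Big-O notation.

Each loop level contributes: log n × n × √n. Multiplying the contributions gives O(n√n log n).

Answer: O(n√n log n)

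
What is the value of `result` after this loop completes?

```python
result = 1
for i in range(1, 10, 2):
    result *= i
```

Product of 1, 3, 5, ... up to 9
`result` takes the values: 1 → 3 → 15 → 105 → 945

Answer: 945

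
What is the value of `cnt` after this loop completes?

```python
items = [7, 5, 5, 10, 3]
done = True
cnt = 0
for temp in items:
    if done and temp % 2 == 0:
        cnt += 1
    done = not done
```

Count even values at even positions
`cnt` takes the values: 0

Answer: 0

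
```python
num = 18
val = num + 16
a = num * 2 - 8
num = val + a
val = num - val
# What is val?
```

Trace:
`num = 18` → num = 18
`val = num + 16` → val = 34
`a = num * 2 - 8` → a = 28
`num = val + a` → num = 62
`val = num - val` → val = 28
So val = 28

Answer: 28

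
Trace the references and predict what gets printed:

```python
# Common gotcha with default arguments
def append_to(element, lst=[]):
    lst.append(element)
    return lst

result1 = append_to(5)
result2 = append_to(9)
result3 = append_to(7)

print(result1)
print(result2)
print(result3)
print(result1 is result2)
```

Key concept: mutable default argument gotcha.
Step by step:
`result1 = append_to(5)` → result1 = [5]
`result2 = append_to(9)` → result1 = [5, 9] (same object as result2); result2 = [5, 9] (same object as result1)
`result3 = append_to(7)` → result1 = [5, 9, 7] (same object as result2, result3); result2 = [5, 9, 7] (same object as result1, result3); result3 = [5, 9, 7] (same object as result1, result2)
`print(result1)` → prints [5, 9, 7]
`print(result2)` → prints [5, 9, 7]
`print(result3)` → prints [5, 9, 7]
`print(result1 is result2)` → prints True

Answer:
[5, 9, 7]
[5, 9, 7]
[5, 9, 7]
True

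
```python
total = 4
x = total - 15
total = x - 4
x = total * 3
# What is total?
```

Trace:
`total = 4` → total = 4
`x = total - 15` → x = -11
`total = x - 4` → total = -15
`x = total * 3` → x = -45
So total = -15

Answer: -15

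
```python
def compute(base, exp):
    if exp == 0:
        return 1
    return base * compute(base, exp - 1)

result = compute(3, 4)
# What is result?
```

compute(3, 4) = 3 * 3 * 3 * 3 = 81

Answer: 81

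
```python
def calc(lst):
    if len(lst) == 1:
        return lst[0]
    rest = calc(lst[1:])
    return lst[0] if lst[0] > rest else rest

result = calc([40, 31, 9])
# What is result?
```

Recursive max over [40, 31, 9] = 40

Answer: 40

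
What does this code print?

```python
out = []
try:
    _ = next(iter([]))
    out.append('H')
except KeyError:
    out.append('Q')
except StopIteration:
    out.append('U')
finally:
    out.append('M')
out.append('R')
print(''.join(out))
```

Execution trace: 'U' (except StopIteration) → 'M' (finally) → 'R' (after the try/except). Output: UMR

Answer: UMR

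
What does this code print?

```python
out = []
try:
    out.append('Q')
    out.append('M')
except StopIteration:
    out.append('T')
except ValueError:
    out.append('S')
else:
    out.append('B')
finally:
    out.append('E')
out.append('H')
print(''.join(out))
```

Execution trace: 'Q' (try body) → 'M' (try body, no exception) → 'B' (else) → 'E' (finally) → 'H' (after the try/except). Output: QMBEH

Answer: QMBEH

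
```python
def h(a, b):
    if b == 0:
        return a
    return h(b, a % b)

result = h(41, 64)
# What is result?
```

h(41, 64) -> h(64, 41) -> h(41, 23) -> h(23, 18) -> h(18, 5) -> h(5, 3) -> h(3, 2) -> h(2, 1) -> h(1, 0) -> 1

Answer: 1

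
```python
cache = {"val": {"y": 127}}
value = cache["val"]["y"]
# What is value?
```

Trace:
`cache = {"val": {"y": 127}}` → cache = {'val': {'y': 127}}
`value = cache["val"]["y"]` → value = 127
So value = 127

Answer: 127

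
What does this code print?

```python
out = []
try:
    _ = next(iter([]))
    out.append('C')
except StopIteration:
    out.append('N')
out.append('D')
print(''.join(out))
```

Execution trace: 'N' (except StopIteration) → 'D' (after the try/except). Output: ND

Answer: ND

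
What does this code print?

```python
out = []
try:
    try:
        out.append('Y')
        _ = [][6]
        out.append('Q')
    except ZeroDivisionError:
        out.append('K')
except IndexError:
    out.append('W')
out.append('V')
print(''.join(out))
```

Execution trace: 'Y' (try body) → 'W' (outer except IndexError) → 'V' (after the try/except). Output: YWV

Answer: YWV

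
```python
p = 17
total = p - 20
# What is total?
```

Trace:
`p = 17` → p = 17
`total = p - 20` → total = -3
So total = -3

Answer: -3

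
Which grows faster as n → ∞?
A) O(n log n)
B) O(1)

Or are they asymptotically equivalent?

O(n log n) vs O(1): Higher order terms dominate.

Answer: A) O(n log n) grows faster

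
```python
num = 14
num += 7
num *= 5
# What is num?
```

Trace:
`num = 14` → num = 14
`num += 7` → num = 21
`num *= 5` → num = 105
So num = 105

Answer: 105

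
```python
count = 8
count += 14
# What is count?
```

Trace:
`count = 8` → count = 8
`count += 14` → count = 22
So count = 22

Answer: 22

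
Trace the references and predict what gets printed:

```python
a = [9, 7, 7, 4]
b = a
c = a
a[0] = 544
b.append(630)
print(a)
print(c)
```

Key concept: multiple aliases.
Step by step:
`a = [9, 7, 7, 4]` → a = [9, 7, 7, 4]
`b = a` → b = [9, 7, 7, 4] (same object as a)
`c = a` → c = [9, 7, 7, 4] (same object as a, b)
`a[0] = 544` → a = [544, 7, 7, 4] (same object as b, c); b = [544, 7, 7, 4] (same object as a, c); c = [544, 7, 7, 4] (same object as a, b)
`b.append(630)` → a = [544, 7, 7, 4, 630] (same object as b, c); b = [544, 7, 7, 4, 630] (same object as a, c); c = [544, 7, 7, 4, 630] (same object as a, b)
`print(a)` → prints [544, 7, 7, 4, 630]
`print(c)` → prints [544, 7, 7, 4, 630]

Answer:
[544, 7, 7, 4, 630]
[544, 7, 7, 4, 630]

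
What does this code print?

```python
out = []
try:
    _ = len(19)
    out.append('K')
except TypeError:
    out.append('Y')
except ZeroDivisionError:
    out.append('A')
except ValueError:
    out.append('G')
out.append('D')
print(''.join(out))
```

Execution trace: 'Y' (except TypeError) → 'D' (after the try/except). Output: YD

Answer: YD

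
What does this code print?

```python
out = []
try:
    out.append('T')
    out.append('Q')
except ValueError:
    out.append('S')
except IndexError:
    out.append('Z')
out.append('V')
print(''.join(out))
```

Execution trace: 'T' (try body) → 'Q' (try body, no exception) → 'V' (after the try/except). Output: TQV

Answer: TQV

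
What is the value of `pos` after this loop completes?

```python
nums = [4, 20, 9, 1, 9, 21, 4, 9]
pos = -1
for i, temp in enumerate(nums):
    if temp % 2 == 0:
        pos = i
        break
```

First even number index in [4, 20, 9, 1, 9, 21, 4, 9]
`pos` takes the values: -1 → 0

Answer: 0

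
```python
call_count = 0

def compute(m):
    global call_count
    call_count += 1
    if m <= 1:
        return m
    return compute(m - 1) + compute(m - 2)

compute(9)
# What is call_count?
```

Calls(m) = 1 + Calls(m-1) + Calls(m-2); Calls(0)=Calls(1)=1. For m=9 this gives 109.

Answer: 109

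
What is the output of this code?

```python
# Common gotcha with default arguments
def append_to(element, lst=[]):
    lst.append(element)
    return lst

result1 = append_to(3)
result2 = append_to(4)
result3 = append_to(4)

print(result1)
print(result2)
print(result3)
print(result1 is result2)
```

Key concept: mutable default argument gotcha.
Step by step:
`result1 = append_to(3)` → result1 = [3]
`result2 = append_to(4)` → result1 = [3, 4] (same object as result2); result2 = [3, 4] (same object as result1)
`result3 = append_to(4)` → result1 = [3, 4, 4] (same object as result2, result3); result2 = [3, 4, 4] (same object as result1, result3); result3 = [3, 4, 4] (same object as result1, result2)
`print(result1)` → prints [3, 4, 4]
`print(result2)` → prints [3, 4, 4]
`print(result3)` → prints [3, 4, 4]
`print(result1 is result2)` → prints True

Answer:
[3, 4, 4]
[3, 4, 4]
[3, 4, 4]
True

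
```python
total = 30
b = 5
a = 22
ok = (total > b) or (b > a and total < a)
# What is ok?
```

Trace:
`total = 30` → total = 30
`b = 5` → b = 5
`a = 22` → a = 22
`ok = (total > b) or (b > a and total < a)` → ok = True
So ok = True

Answer: True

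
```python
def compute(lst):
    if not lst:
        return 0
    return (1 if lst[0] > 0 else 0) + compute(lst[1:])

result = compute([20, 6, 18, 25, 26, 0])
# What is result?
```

Count of positive elements in [20, 6, 18, 25, 26, 0] = 5

Answer: 5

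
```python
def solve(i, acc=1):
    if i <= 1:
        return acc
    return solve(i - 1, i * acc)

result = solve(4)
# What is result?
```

Accumulator trace (n, acc): (4, 1) -> (3, 4) -> (2, 12) -> (1, 24) -> return 24

Answer: 24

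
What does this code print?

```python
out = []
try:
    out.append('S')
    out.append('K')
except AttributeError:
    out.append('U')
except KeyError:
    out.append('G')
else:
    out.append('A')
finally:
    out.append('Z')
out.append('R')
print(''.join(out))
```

Execution trace: 'S' (try body) → 'K' (try body, no exception) → 'A' (else) → 'Z' (finally) → 'R' (after the try/except). Output: SKAZR

Answer: SKAZR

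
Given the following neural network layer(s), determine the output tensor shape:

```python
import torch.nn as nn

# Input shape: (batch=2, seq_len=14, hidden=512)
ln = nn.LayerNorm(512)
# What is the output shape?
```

Input: (2, 14, 512) -> Output: (2, 14, 512)

Answer: (2, 14, 512)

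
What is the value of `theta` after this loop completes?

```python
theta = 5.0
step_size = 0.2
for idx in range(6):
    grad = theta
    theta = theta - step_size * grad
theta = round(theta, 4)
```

Gradient descent: w = 5.0 * (1 - 0.2)^6
`theta` takes the values: 5.0 → 4.0 → 3.2 → 2.56 → 2.048 → 1.6384 → 1.31072 → 1.3107

Answer: 1.3107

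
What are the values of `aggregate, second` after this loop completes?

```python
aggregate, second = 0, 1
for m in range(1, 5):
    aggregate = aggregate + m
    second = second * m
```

Sum and factorial of 1 to 4
`aggregate, second` takes the values: (0, 1) → (1, 1) → (3, 1) → (3, 2) → (6, 2) → (6, 6) → (10, 6) → (10, 24)

Answer: 10, 24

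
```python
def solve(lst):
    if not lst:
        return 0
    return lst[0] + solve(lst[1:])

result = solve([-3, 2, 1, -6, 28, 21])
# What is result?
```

(-3) + 2 + 1 + (-6) + 28 + 21 + 0 = 43

Answer: 43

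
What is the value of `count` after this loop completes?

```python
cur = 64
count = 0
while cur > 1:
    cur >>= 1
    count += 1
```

Count right shifts until 1
`count` takes the values: 0 → 1 → 2 → 3 → 4 → 5 → 6

Answer: 6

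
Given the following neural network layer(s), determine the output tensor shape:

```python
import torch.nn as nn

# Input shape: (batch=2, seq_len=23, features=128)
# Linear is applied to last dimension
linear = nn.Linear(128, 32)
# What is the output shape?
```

Input: (2, 23, 128) -> Output: (2, 23, 32)

Answer: (2, 23, 32)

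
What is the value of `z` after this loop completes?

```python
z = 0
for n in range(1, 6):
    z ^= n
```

XOR of 1 to 5
`z` takes the values: 0 → 1 → 3 → 0 → 4 → 1

Answer: 1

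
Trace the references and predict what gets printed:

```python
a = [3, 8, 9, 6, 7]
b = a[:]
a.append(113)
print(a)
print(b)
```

Key concept: slice [:] creates copy.
Step by step:
`a = [3, 8, 9, 6, 7]` → a = [3, 8, 9, 6, 7]
`b = a[:]` → b = [3, 8, 9, 6, 7]
`a.append(113)` → a = [3, 8, 9, 6, 7, 113]
`print(a)` → prints [3, 8, 9, 6, 7, 113]
`print(b)` → prints [3, 8, 9, 6, 7]

Answer:
[3, 8, 9, 6, 7, 113]
[3, 8, 9, 6, 7]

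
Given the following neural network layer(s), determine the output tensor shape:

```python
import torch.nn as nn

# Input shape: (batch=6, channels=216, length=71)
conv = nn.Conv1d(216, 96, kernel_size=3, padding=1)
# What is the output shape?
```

Input: (6, 216, 71) -> Output: (6, 96, 71)

Answer: (6, 96, 71)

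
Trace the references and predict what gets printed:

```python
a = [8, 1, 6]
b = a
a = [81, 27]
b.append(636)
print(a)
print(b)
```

Key concept: rebinding vs mutation: a is rebound to a new list, b still points at the original.
Step by step:
`a = [8, 1, 6]` → a = [8, 1, 6]
`b = a` → b = [8, 1, 6] (same object as a)
`a = [81, 27]` → a = [81, 27]
`b.append(636)` → b = [8, 1, 6, 636]
`print(a)` → prints [81, 27]
`print(b)` → prints [8, 1, 6, 636]

Answer:
[81, 27]
[8, 1, 6, 636]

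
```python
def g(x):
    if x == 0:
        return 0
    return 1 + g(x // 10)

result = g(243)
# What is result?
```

Count of digits of 243: 3

Answer: 3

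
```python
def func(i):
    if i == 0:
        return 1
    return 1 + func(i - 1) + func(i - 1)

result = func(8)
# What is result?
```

func(i) = 1 + 2·func(i-1), func(0)=1. Closed form: (1+1)·2^8 - 1 = 511.

Answer: 511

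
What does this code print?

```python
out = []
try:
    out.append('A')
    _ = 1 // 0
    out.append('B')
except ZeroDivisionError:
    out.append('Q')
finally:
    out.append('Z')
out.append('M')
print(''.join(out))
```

Execution trace: 'A' (try body) → 'Q' (except ZeroDivisionError) → 'Z' (finally) → 'M' (after the try/except). Output: AQZM

Answer: AQZM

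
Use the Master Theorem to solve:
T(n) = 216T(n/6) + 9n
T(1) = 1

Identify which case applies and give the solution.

a=216, b=6, f(n)=9n. log_6(216) = 3. Since c=1 < 3, Case 1 applies: T(n) = Θ(n^log_b(a)) = O(n^3).

Answer: O(n^3) - Case 1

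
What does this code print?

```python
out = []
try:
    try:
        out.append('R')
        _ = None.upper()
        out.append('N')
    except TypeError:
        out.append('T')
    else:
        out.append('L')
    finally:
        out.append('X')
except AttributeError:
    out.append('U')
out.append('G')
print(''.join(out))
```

Execution trace: 'R' (inner try body) → 'X' (inner finally) → 'U' (outer except AttributeError) → 'G' (after the try/except). Output: RXUG

Answer: RXUG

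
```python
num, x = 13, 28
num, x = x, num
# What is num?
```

Trace:
`num, x = 13, 28` → num = 13; x = 28
`num, x = x, num` → num = 28; x = 13
So num = 28

Answer: 28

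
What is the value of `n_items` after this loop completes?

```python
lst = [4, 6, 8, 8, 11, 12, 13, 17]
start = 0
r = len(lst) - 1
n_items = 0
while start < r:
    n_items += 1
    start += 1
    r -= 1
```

Iterations until pointers meet (list length 8)
`n_items` takes the values: 0 → 1 → 2 → 3 → 4

Answer: 4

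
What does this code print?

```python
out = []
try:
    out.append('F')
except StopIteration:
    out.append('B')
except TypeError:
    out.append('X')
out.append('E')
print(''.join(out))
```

Execution trace: 'F' (try body, no exception) → 'E' (after the try/except). Output: FE

Answer: FE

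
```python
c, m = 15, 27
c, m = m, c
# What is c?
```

Trace:
`c, m = 15, 27` → c = 15; m = 27
`c, m = m, c` → c = 27; m = 15
So c = 27

Answer: 27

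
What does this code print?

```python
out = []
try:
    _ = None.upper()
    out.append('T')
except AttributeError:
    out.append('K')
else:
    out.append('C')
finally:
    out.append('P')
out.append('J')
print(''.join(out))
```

Execution trace: 'K' (except AttributeError) → 'P' (finally) → 'J' (after the try/except). Output: KPJ

Answer: KPJ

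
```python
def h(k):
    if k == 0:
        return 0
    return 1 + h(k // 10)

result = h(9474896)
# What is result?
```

Count of digits of 9474896: 7

Answer: 7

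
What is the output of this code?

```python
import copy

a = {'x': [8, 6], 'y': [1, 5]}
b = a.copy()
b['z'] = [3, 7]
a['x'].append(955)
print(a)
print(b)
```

Key concept: shallow copy of dict with mutable values.
Step by step:
`a = {'x': [8, 6], 'y': [1, 5]}` → a = {'x': [8, 6], 'y': [1, 5]}
`b = a.copy()` → b = {'x': [8, 6], 'y': [1, 5]}
`b['z'] = [3, 7]` → b = {'x': [8, 6], 'y': [1, 5], 'z': [3, 7]}
`a['x'].append(955)` → a = {'x': [8, 6, 955], 'y': [1, 5]}; b = {'x': [8, 6, 955], 'y': [1, 5], 'z': [3, 7]}
`print(a)` → prints {'x': [8, 6, 955], 'y': [1, 5]}
`print(b)` → prints {'x': [8, 6, 955], 'y': [1, 5], 'z': [3, 7]}

Answer:
{'x': [8, 6, 955], 'y': [1, 5]}
{'x': [8, 6, 955], 'y': [1, 5], 'z': [3, 7]}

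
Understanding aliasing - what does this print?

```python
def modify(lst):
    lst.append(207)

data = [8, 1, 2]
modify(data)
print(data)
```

Key concept: function modifies passed list.
Step by step:
`data = [8, 1, 2]` → data = [8, 1, 2]
`modify(data)` → data = [8, 1, 2, 207]
`print(data)` → prints [8, 1, 2, 207]

Answer: [8, 1, 2, 207]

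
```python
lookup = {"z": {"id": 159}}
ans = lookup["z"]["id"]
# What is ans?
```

Trace:
`lookup = {"z": {"id": 159}}` → lookup = {'z': {'id': 159}}
`ans = lookup["z"]["id"]` → ans = 159
So ans = 159

Answer: 159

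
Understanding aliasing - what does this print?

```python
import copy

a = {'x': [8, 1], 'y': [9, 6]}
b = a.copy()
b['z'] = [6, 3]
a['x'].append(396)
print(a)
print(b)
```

Key concept: shallow copy of dict with mutable values.
Step by step:
`a = {'x': [8, 1], 'y': [9, 6]}` → a = {'x': [8, 1], 'y': [9, 6]}
`b = a.copy()` → b = {'x': [8, 1], 'y': [9, 6]}
`b['z'] = [6, 3]` → b = {'x': [8, 1], 'y': [9, 6], 'z': [6, 3]}
`a['x'].append(396)` → a = {'x': [8, 1, 396], 'y': [9, 6]}; b = {'x': [8, 1, 396], 'y': [9, 6], 'z': [6, 3]}
`print(a)` → prints {'x': [8, 1, 396], 'y': [9, 6]}
`print(b)` → prints {'x': [8, 1, 396], 'y': [9, 6], 'z': [6, 3]}

Answer:
{'x': [8, 1, 396], 'y': [9, 6]}
{'x': [8, 1, 396], 'y': [9, 6], 'z': [6, 3]}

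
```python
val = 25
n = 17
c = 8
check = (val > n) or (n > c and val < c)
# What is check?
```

Trace:
`val = 25` → val = 25
`n = 17` → n = 17
`c = 8` → c = 8
`check = (val > n) or (n > c and val < c)` → check = True
So check = True

Answer: True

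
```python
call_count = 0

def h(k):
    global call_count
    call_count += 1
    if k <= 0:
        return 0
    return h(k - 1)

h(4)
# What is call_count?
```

Linear recursion stepping by 1: 5 calls from k=4 down to ≤0.

Answer: 5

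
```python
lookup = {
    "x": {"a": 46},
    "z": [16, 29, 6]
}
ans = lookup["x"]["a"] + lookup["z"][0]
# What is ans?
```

Trace:
`lookup = { ...` → lookup = {'x': {'a': 46}, 'z': [16, 29, 6]}
`ans = lookup["x"]["a"] + lookup["z"][0]` → ans = 62
So ans = 62

Answer: 62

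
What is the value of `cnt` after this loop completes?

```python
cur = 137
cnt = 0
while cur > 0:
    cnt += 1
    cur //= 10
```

Count digits by repeated division by 10
`cnt` takes the values: 0 → 1 → 2 → 3

Answer: 3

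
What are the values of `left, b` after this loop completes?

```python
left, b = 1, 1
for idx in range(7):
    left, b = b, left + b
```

Fibonacci: after 7 iterations
`left, b` takes the values: (1, 1) → (1, 2) → (2, 3) → (3, 5) → (5, 8) → (8, 13) → (13, 21) → (21, 34)

Answer: 21, 34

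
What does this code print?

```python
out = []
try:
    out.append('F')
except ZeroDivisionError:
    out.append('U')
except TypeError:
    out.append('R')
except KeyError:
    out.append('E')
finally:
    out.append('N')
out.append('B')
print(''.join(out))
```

Execution trace: 'F' (try body, no exception) → 'N' (finally) → 'B' (after the try/except). Output: FNB

Answer: FNB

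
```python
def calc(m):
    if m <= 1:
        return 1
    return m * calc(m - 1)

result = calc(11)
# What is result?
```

calc(11) = 11 * 10 * 9 * 8 * 7 * 6 * 5 * 4 * 3 * 2 * 1 = 39916800

Answer: 39916800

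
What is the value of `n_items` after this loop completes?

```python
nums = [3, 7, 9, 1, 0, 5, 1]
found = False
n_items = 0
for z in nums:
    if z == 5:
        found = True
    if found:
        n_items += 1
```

Count elements after first 5 in [3, 7, 9, 1, 0, 5, 1]
`n_items` takes the values: 0 → 1 → 2

Answer: 2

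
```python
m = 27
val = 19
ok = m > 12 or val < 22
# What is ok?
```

Trace:
`m = 27` → m = 27
`val = 19` → val = 19
`ok = m > 12 or val < 22` → ok = True
So ok = True

Answer: True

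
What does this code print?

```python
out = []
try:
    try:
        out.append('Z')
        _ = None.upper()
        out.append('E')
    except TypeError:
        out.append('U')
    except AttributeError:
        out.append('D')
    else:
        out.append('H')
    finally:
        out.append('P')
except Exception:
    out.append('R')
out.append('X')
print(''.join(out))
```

Execution trace: 'Z' (inner try body) → 'D' (inner except AttributeError) → 'P' (inner finally) → 'X' (after the try/except). Output: ZDPX

Answer: ZDPX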